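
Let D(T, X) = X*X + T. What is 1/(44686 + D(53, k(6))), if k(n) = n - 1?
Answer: 1/44764 ≈ 2.2339e-5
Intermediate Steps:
k(n) = -1 + n
D(T, X) = T + X² (D(T, X) = X² + T = T + X²)
1/(44686 + D(53, k(6))) = 1/(44686 + (53 + (-1 + 6)²)) = 1/(44686 + (53 + 5²)) = 1/(44686 + (53 + 25)) = 1/(44686 + 78) = 1/44764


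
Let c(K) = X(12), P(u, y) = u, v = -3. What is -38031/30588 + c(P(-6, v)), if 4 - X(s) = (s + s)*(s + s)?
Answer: -5844789/10196 ≈ -573.24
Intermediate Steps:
X(s) = 4 - 4*s² (X(s) = 4 - (s + s)*(s + s) = 4 - 2*s*2*s = 4 - 4*s²)
c(K) = -572 (c(K) = 4 - 4*12² = 4 - 4*144 = 4 - 576 = -572)
-38031/30588 + c(P(-6, v)) = -38031/30588 - 572 = -38031*1/30588 - 572 = -12677/10196 - 572 = -5844789/10196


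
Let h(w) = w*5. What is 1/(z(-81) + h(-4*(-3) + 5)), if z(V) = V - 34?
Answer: -1/30 ≈ -0.033333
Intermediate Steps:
z(V) = -34 + V
h(w) = 5*w
1/(z(-81) + h(-4*(-3) + 5)) = 1/((-34 - 81) + 5*(-4*(-3) + 5)) = 1/(-115 + 5*(12 + 5)) = 1/(-115 + 5*17) = 1/(-115 + 85) = 1/(-30) = -1/30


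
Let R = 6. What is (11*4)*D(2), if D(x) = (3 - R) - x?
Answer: -220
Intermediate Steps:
D(x) = -3 - x (D(x) = (3 - 1*6) - x = (3 - 6) - x = -3 - x)
(11*4)*D(2) = (11*4)*(-3 - 1*2) = 44*(-3 - 2) = 44*(-5) = -220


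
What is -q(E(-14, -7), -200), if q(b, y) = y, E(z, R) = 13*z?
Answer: 200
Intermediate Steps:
-q(E(-14, -7), -200) = -1*(-200) = 200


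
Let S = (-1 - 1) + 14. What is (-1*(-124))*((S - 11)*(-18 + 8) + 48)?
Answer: 4712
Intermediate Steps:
S = 12 (S = -2 + 14 = 12)
(-1*(-124))*((S - 11)*(-18 + 8) + 48) = (-1*(-124))*((12 - 11)*(-18 + 8) + 48) = 124*(1*(-10) + 48) = 124*(-10 + 48) = 124*38 = 4712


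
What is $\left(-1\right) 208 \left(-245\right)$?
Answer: $50960$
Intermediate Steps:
$\left(-1\right) 208 \left(-245\right) = \left(-208\right) \left(-245\right) = 50960$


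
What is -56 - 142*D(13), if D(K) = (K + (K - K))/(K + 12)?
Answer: -3246/25 ≈ -129.84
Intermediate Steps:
D(K) = K/(12 + K) (D(K) = (K + 0)/(12 + K) = K/(12 + K))
-56 - 142*D(13) = -56 - 1846/(12 + 13) = -56 - 1846/25 = -3246/25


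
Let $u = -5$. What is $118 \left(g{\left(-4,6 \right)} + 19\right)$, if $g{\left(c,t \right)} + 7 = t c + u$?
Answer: $-2006$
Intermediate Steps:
$g{\left(c,t \right)} = -12 + c t$ ($g{\left(c,t \right)} = -7 + \left(t c - 5\right) = -7 + \left(c t - 5\right) = -7 + \left(-5 + c t\right) = -12 + c t$)
$118 \left(g{\left(-4,6 \right)} + 19\right) = 118 \left(\left(-12 - 24\right) + 19\right) = 118 \left(-36 + 19\right) = 118 \left(-17\right) = -2006$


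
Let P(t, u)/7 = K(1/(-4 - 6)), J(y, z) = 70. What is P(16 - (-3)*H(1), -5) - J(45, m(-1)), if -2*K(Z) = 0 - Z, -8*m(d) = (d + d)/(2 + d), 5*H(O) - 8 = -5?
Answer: -1407/20 ≈ -70.350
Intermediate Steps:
H(O) = ⅗ (H(O) = 8/5 + (⅕)*(-5) = 8/5 - 1 = ⅗)
m(d) = -d/(4*(2 + d)) (m(d) = -(d + d)/(8*(2 + d)) = -2*d/(8*(2 + d)) = -d/(4*(2 + d)))
K(Z) = Z/2 (K(Z) = -(0 - Z)/2 = -(-1)*Z/2 = Z/2)
P(t, u) = -7/20 (P(t, u) = 7*(1/(2*(-4 - 6))) = 7*((½)/(-10)) = 7*((½)*(-⅒)) = 7*(-1/20) = -7/20)
P(16 - (-3)*H(1), -5) - J(45, m(-1)) = -7/20 - 1*70 = -7/20 - 70 = -1407/20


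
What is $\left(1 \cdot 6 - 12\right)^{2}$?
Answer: $36$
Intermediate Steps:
$\left(1 \cdot 6 - 12\right)^{2} = \left(6 - 12\right)^{2} = \left(-6\right)^{2} = 36$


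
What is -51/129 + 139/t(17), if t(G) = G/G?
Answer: 5960/43 ≈ 138.60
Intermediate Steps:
t(G) = 1
-51/129 + 139/t(17) = -51/129 + 139/1 = -51*1/129 + 139*1 = -17/43 + 139 = 5960/43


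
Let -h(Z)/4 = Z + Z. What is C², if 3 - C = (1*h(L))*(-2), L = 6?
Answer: 8649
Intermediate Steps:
h(Z) = -8*Z (h(Z) = -4*(Z + Z) = -8*Z)
C = -93 (C = 3 - 1*(-8*6)*(-2) = 3 - 1*(-48)*(-2) = 3 - (-48)*(-2) = 3 - 1*96 = 3 - 96 = -93)
C² = (-93)² = 8649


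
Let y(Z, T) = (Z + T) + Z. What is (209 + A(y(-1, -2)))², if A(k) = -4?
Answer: 42025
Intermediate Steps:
y(Z, T) = T + 2*Z (y(Z, T) = (T + Z) + Z = T + 2*Z)
(209 + A(y(-1, -2)))² = (209 - 4)² = 205² = 42025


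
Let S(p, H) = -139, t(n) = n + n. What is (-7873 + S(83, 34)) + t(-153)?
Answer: -8318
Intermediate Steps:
t(n) = 2*n
(-7873 + S(83, 34)) + t(-153) = (-7873 - 139) + 2*(-153) = -8012 - 306 = -8318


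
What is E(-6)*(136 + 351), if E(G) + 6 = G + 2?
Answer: -4870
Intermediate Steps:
E(G) = -4 + G (E(G) = -6 + (G + 2) = -6 + (2 + G) = -4 + G)
E(-6)*(136 + 351) = (-4 - 6)*(136 + 351) = -10*487 = -4870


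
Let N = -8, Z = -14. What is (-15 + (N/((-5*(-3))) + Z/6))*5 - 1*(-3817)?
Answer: 11183/3 ≈ 3727.7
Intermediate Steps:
(-15 + (N/((-5*(-3))) + Z/6))*5 - 1*(-3817) = (-15 + (-8/((-5*(-3))) - 14/6))*5 - 1*(-3817) = (-15 + (-8/15 - 14*⅙))*5 + 3817 = (-15 + (-8*1/15 - 7/3))*5 + 3817 = (-15 + (-8/15 - 7/3))*5 + 3817 = (-15 - 43/15)*5 + 3817 = -268/15*5 + 3817 = -268/3 + 3817 = 11183/3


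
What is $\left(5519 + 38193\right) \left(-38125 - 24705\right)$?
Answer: $-2746424960$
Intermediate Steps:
$\left(5519 + 38193\right) \left(-38125 - 24705\right) = 43712 \left(-62830\right) = -2746424960$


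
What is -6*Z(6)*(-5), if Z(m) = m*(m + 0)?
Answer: 1080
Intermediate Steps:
Z(m) = m² (Z(m) = m*m = m²)
-6*Z(6)*(-5) = -6*6²*(-5) = -6*36*(-5) = -216*(-5) = 1080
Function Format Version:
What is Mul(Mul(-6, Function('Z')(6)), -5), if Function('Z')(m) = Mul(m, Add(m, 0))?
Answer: 1080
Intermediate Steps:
Function('Z')(m) = Pow(m, 2) (Function('Z')(m) = Mul(m, m) = Pow(m, 2))
Mul(Mul(-6, Function('Z')(6)), -5) = Mul(Mul(-6, Pow(6, 2)), -5) = Mul(Mul(-6, 36), -5) = Mul(-216, -5) = 1080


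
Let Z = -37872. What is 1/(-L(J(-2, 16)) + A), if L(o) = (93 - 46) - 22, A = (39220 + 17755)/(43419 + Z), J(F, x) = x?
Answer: -129/1900 ≈ -0.067895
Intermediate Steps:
A = 1325/129 (A = (39220 + 17755)/(43419 - 37872) = 56975/5547 = 56975*(1/5547) = 1325/129 ≈ 10.271)
L(o) = 25 (L(o) = 47 - 22 = 25)
1/(-L(J(-2, 16)) + A) = 1/(-1*25 + 1325/129) = 1/(-25 + 1325/129) = 1/(-1900/129) = -129/1900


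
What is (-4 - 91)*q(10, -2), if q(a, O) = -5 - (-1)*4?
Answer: 95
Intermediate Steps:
q(a, O) = -1 (q(a, O) = -5 - 1*(-4) = -5 + 4 = -1)
(-4 - 91)*q(10, -2) = (-4 - 91)*(-1) = -95*(-1) = 95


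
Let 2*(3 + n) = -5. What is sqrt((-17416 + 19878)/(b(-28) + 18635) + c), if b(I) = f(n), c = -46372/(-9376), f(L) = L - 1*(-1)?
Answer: sqrt(9683986964749034)/43669892 ≈ 2.2534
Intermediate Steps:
n = -11/2 (n = -3 + (1/2)*(-5) = -3 - 5/2 = -11/2 ≈ -5.5000)
f(L) = 1 + L (f(L) = L + 1 = 1 + L)
c = 11593/2344 (c = -46372*(-1/9376) = 11593/2344 ≈ 4.9458)
b(I) = -9/2 (b(I) = 1 - 11/2 = -9/2)
sqrt((-17416 + 19878)/(b(-28) + 18635) + c) = sqrt((-17416 + 19878)/(-9/2 + 18635) + 11593/2344) = sqrt(2462/(37261/2) + 11593/2344) = sqrt(2462*(2/37261) + 11593/2344) = sqrt(4924/37261 + 11593/2344) = sqrt(443508629/87339784) = sqrt(9683986964749034)/43669892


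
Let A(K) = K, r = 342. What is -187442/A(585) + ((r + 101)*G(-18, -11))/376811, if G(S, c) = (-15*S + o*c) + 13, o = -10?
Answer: -70528359547/220434435 ≈ -319.95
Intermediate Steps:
G(S, c) = 13 - 15*S - 10*c (G(S, c) = (-15*S - 10*c) + 13 = 13 - 15*S - 10*c)
-187442/A(585) + ((r + 101)*G(-18, -11))/376811 = -187442/585 + ((342 + 101)*(13 - 15*(-18) - 10*(-11)))/376811 = -187442*1/585 + (443*(13 + 270 + 110))*(1/376811) = -187442/585 + (443*393)*(1/376811) = -187442/585 + 174099*(1/376811) = -187442/585 + 174099/376811 = -70528359547/220434435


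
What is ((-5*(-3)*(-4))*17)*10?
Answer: -10200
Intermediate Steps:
((-5*(-3)*(-4))*17)*10 = ((15*(-4))*17)*10 = -60*17*10 = -1020*10 = -10200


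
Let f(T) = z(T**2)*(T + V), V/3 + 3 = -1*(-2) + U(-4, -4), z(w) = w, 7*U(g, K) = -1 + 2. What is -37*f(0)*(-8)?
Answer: 0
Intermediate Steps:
U(g, K) = 1/7 (U(g, K) = (-1 + 2)/7 = (1/7)*1 = 1/7)
V = -18/7 (V = -9 + 3*(-1*(-2) + 1/7) = -9 + 3*(2 + 1/7) = -9 + 3*(15/7) = -9 + 45/7 = -18/7 ≈ -2.5714)
f(T) = T**2*(-18/7 + T) (f(T) = T**2*(T - 18/7) = T**2*(-18/7 + T))
-37*f(0)*(-8) = -37*0**2*(-18/7 + 0)*(-8) = -0*(-18)/7*(-8) = -37*0*(-8) = 0*(-8) = 0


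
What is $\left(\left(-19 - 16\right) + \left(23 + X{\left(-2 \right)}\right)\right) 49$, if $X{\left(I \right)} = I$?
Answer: $-686$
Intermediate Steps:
$\left(\left(-19 - 16\right) + \left(23 + X{\left(-2 \right)}\right)\right) 49 = \left(\left(-19 - 16\right) + \left(23 - 2\right)\right) 49 = \left(-35 + 21\right) 49 = \left(-14\right) 49 = -686$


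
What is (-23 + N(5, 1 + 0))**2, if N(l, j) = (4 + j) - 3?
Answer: 441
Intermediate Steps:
N(l, j) = 1 + j
(-23 + N(5, 1 + 0))**2 = (-23 + (1 + (1 + 0)))**2 = (-23 + (1 + 1))**2 = (-23 + 2)**2 = (-21)**2 = 441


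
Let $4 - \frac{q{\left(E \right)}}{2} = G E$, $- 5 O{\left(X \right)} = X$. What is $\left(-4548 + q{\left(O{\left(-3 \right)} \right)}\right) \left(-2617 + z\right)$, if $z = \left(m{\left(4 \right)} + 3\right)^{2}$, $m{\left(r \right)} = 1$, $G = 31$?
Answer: $\frac{59526486}{5} \approx 1.1905 \cdot 10^{7}$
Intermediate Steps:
$O{\left(X \right)} = - \frac{X}{5}$
$z = 16$ ($z = \left(1 + 3\right)^{2} = 4^{2} = 16$)
$q{\left(E \right)} = 8 - 62 E$ ($q{\left(E \right)} = 8 - 2 \cdot 31 E = 8 - 62 E$)
$\left(-4548 + q{\left(O{\left(-3 \right)} \right)}\right) \left(-2617 + z\right) = \left(-4548 + \left(8 - 62 \left(\left(- \frac{1}{5}\right) \left(-3\right)\right)\right)\right) \left(-2617 + 16\right) = \left(-4548 + \left(8 - \frac{186}{5}\right)\right) \left(-2601\right) = \left(-4548 - \frac{146}{5}\right) \left(-2601\right) = \left(- \frac{22886}{5}\right) \left(-2601\right) = \frac{59526486}{5}$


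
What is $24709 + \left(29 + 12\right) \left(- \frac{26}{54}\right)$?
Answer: $\frac{666610}{27} \approx 24689.0$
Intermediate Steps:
$24709 + \left(29 + 12\right) \left(- \frac{26}{54}\right) = 24709 + 41 \left(\left(-26\right) \frac{1}{54}\right) = 24709 + 41 \left(- \frac{13}{27}\right) = 24709 - \frac{533}{27} = \frac{666610}{27}$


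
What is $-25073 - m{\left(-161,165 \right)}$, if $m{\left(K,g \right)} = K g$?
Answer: $1492$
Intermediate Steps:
$-25073 - m{\left(-161,165 \right)} = -25073 - \left(-161\right) 165 = -25073 - -26565 = -25073 + 26565 = 1492$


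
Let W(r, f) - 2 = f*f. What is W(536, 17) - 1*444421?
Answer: -444130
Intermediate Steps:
W(r, f) = 2 + f² (W(r, f) = 2 + f*f = 2 + f²)
W(536, 17) - 1*444421 = (2 + 17²) - 1*444421 = (2 + 289) - 444421 = 291 - 444421 = -444130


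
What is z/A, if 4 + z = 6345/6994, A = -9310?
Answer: 21631/65114140 ≈ 0.00033220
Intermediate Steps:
z = -21631/6994 (z = -4 + 6345/6994 = -21631/6994 ≈ -3.0928)
z/A = -21631/6994/(-9310) = -21631/6994*(-1/9310) = 21631/65114140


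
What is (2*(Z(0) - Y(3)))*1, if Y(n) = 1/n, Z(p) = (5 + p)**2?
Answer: 148/3 ≈ 49.333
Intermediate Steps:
Y(n) = 1/n
(2*(Z(0) - Y(3)))*1 = (2*((5 + 0)**2 - 1/3))*1 = (2*(5**2 - 1*1/3))*1 = (2*(25 - 1/3))*1 = (2*(74/3))*1 = (148/3)*1 = 148/3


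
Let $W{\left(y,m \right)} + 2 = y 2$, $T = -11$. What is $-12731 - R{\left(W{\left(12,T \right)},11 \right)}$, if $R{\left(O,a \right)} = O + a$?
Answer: $-12764$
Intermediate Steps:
$W{\left(y,m \right)} = -2 + 2 y$ ($W{\left(y,m \right)} = -2 + y 2 = -2 + 2 y$)
$-12731 - R{\left(W{\left(12,T \right)},11 \right)} = -12731 - \left(\left(-2 + 2 \cdot 12\right) + 11\right) = -12731 - \left(\left(-2 + 24\right) + 11\right) = -12731 - \left(22 + 11\right) = -12731 - 33 = -12764$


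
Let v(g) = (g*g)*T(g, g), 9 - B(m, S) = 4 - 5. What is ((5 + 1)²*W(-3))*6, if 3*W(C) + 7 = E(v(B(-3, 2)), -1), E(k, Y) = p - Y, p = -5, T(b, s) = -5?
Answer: -792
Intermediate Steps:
B(m, S) = 10 (B(m, S) = 9 - (4 - 5) = 9 - 1*(-1) = 9 + 1 = 10)
v(g) = -5*g² (v(g) = (g*g)*(-5) = g²*(-5) = -5*g²)
E(k, Y) = -5 - Y
W(C) = -11/3 (W(C) = -7/3 + (-5 - 1*(-1))/3 = -7/3 + (-5 + 1)/3 = -7/3 + (⅓)*(-4) = -7/3 - 4/3 = -11/3)
((5 + 1)²*W(-3))*6 = ((5 + 1)²*(-11/3))*6 = (6²*(-11/3))*6 = (36*(-11/3))*6 = -132*6 = -792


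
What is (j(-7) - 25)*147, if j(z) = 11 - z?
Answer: -1029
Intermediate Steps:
(j(-7) - 25)*147 = ((11 - 1*(-7)) - 25)*147 = ((11 + 7) - 25)*147 = (18 - 25)*147 = -7*147 = -1029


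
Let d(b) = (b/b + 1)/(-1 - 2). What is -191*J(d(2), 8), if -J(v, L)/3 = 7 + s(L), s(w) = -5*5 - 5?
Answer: -13179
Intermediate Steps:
d(b) = -2/3 (d(b) = (1 + 1)/(-3) = 2*(-1/3) = -2/3)
s(w) = -30 (s(w) = -25 - 5 = -30)
J(v, L) = 69 (J(v, L) = -3*(7 - 30) = -3*(-23) = 69)
-191*J(d(2), 8) = -191*69 = -13179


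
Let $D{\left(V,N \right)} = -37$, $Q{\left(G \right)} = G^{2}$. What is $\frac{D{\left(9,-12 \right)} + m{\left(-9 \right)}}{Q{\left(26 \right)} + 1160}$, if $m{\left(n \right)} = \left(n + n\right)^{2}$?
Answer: $\frac{287}{1836} \approx 0.15632$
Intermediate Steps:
$m{\left(n \right)} = 4 n^{2}$ ($m{\left(n \right)} = \left(2 n\right)^{2} = 4 n^{2}$)
$\frac{D{\left(9,-12 \right)} + m{\left(-9 \right)}}{Q{\left(26 \right)} + 1160} = \frac{-37 + 4 \left(-9\right)^{2}}{26^{2} + 1160} = \frac{-37 + 4 \cdot 81}{676 + 1160} = \frac{-37 + 324}{1836} = 287 \cdot \frac{1}{1836} = \frac{287}{1836}$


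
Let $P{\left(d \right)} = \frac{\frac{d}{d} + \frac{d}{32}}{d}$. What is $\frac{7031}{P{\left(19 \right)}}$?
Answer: $\frac{4274848}{51} \approx 83821.0$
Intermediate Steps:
$P{\left(d \right)} = \frac{1 + \frac{d}{32}}{d}$ ($P{\left(d \right)} = \frac{1 + d \frac{1}{32}}{d} = \frac{1 + \frac{d}{32}}{d}$)
$\frac{7031}{P{\left(19 \right)}} = \frac{7031}{\frac{1}{32} \cdot \frac{1}{19} \left(32 + 19\right)} = \frac{7031}{\frac{1}{32} \cdot \frac{1}{19} \cdot 51} = \frac{7031}{\frac{51}{608}} = 7031 \cdot \frac{608}{51} = \frac{4274848}{51}$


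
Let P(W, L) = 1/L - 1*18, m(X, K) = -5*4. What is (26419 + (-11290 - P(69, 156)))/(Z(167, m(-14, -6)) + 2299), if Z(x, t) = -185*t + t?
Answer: 2362931/932724 ≈ 2.5334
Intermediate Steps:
m(X, K) = -20
Z(x, t) = -184*t
P(W, L) = -18 + 1/L (P(W, L) = 1/L - 18 = -18 + 1/L)
(26419 + (-11290 - P(69, 156)))/(Z(167, m(-14, -6)) + 2299) = (26419 + (-11290 - (-18 + 1/156)))/(-184*(-20) + 2299) = (26419 + (-11290 - (-18 + 1/156)))/(3680 + 2299) = (26419 + (-11290 - 1*(-2807/156)))/5979 = (26419 + (-11290 + 2807/156))*(1/5979) = (26419 - 1758433/156)*(1/5979) = (2362931/156)*(1/5979) = 2362931/932724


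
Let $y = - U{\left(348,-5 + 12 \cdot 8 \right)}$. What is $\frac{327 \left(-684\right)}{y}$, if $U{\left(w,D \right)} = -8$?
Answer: $- \frac{55917}{2} \approx -27959.0$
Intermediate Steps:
$y = 8$ ($y = \left(-1\right) \left(-8\right) = 8$)
$\frac{327 \left(-684\right)}{y} = \frac{327 \left(-684\right)}{8} = \left(-223668\right) \frac{1}{8} = - \frac{55917}{2}$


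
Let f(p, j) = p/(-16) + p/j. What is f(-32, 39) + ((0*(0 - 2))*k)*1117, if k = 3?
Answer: 46/39 ≈ 1.1795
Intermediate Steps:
f(p, j) = -p/16 + p/j (f(p, j) = p*(-1/16) + p/j = -p/16 + p/j)
f(-32, 39) + ((0*(0 - 2))*k)*1117 = (-1/16*(-32) - 32/39) + ((0*(0 - 2))*3)*1117 = (2 - 32*1/39) + ((0*(-2))*3)*1117 = (2 - 32/39) + (0*3)*1117 = 46/39 + 0*1117 = 46/39 + 0 = 46/39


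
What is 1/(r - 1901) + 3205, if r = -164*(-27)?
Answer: 8099036/2527 ≈ 3205.0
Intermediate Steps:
r = 4428
1/(r - 1901) + 3205 = 1/(4428 - 1901) + 3205 = 1/2527 + 3205 = 8099036/2527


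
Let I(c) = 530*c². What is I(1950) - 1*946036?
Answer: 2014378964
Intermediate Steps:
I(1950) - 1*946036 = 530*1950² - 1*946036 = 530*3802500 - 946036 = 2015325000 - 946036 = 2014378964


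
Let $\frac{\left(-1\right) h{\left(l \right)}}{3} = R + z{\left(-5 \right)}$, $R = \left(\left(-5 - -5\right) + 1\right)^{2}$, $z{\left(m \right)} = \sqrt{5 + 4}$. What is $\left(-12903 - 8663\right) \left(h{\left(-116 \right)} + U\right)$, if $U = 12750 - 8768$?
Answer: $-85617020$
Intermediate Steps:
$z{\left(m \right)} = 3$ ($z{\left(m \right)} = \sqrt{9} = 3$)
$R = 1$ ($R = \left(\left(-5 + 5\right) + 1\right)^{2} = \left(0 + 1\right)^{2} = 1^{2} = 1$)
$U = 3982$ ($U = 12750 - 8768 = 3982$)
$h{\left(l \right)} = -12$ ($h{\left(l \right)} = - 3 \left(1 + 3\right) = \left(-3\right) 4 = -12$)
$\left(-12903 - 8663\right) \left(h{\left(-116 \right)} + U\right) = \left(-12903 - 8663\right) \left(-12 + 3982\right) = \left(-21566\right) 3970 = -85617020$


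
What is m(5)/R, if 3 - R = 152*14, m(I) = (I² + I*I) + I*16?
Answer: -26/425 ≈ -0.061176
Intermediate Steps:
m(I) = 2*I² + 16*I (m(I) = (I² + I²) + 16*I = 2*I² + 16*I)
R = -2125 (R = 3 - 152*14 = 3 - 1*2128 = 3 - 2128 = -2125)
m(5)/R = (2*5*(8 + 5))/(-2125) = (2*5*13)*(-1/2125) = 130*(-1/2125) = -26/425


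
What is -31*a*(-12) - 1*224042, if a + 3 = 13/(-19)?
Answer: -4282838/19 ≈ -2.2541e+5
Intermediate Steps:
a = -70/19 (a = -3 + 13/(-19) = -3 + 13*(-1/19) = -3 - 13/19 = -70/19 ≈ -3.6842)
-31*a*(-12) - 1*224042 = -31*(-70/19)*(-12) - 1*224042 = (2170/19)*(-12) - 224042 = -26040/19 - 224042 = -4282838/19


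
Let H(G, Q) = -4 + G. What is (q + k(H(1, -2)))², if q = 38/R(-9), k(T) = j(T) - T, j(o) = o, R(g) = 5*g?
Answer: 1444/2025 ≈ 0.71309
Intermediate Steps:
k(T) = 0 (k(T) = T - T = 0)
q = -38/45 (q = 38/((5*(-9))) = 38/(-45) = 38*(-1/45) = -38/45 ≈ -0.84444)
(q + k(H(1, -2)))² = (-38/45 + 0)² = (-38/45)² = 1444/2025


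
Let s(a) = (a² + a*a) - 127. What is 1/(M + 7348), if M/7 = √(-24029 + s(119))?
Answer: 3674/26894485 - 7*√4166/53788970 ≈ 0.00012821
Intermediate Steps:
s(a) = -127 + 2*a² (s(a) = (a² + a²) - 127 = 2*a² - 127 = -127 + 2*a²)
M = 7*√4166 (M = 7*√(-24029 + (-127 + 2*119²)) = 7*√(-24029 + (-127 + 2*14161)) = 7*√(-24029 + (-127 + 28322)) = 7*√(-24029 + 28195) = 7*√4166 ≈ 451.81)
1/(M + 7348) = 1/(7*√4166 + 7348) = 1/(7348 + 7*√4166)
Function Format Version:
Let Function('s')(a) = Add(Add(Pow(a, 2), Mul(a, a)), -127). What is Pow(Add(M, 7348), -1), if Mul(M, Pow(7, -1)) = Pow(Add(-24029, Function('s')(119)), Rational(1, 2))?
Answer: Add(Rational(3674, 26894485), Mul(Rational(-7, 53788970), Pow(4166, Rational(1, 2)))) ≈ 0.00012821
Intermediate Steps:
Function('s')(a) = Add(-127, Mul(2, Pow(a, 2))) (Function('s')(a) = Add(Add(Pow(a, 2), Pow(a, 2)), -127) = Add(Mul(2, Pow(a, 2)), -127) = Add(-127, Mul(2, Pow(a, 2))))
M = Mul(7, Pow(4166, Rational(1, 2))) (M = Mul(7, Pow(Add(-24029, Add(-127, Mul(2, Pow(119, 2)))), Rational(1, 2))) = Mul(7, Pow(Add(-24029, Add(-127, Mul(2, 14161))), Rational(1, 2))) = Mul(7, Pow(Add(-24029, Add(-127, 28322)), Rational(1, 2))) = Mul(7, Pow(Add(-24029, 28195), Rational(1, 2))) = Mul(7, Pow(4166, Rational(1, 2))) ≈ 451.81)
Pow(Add(M, 7348), -1) = Pow(Add(Mul(7, Pow(4166, Rational(1, 2))), 7348), -1) = Pow(Add(7348, Mul(7, Pow(4166, Rational(1, 2)))), -1)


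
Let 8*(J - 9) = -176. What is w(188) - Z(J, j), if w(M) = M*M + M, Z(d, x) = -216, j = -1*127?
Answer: 35748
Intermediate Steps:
J = -13 (J = 9 + (1/8)*(-176) = 9 - 22 = -13)
j = -127
w(M) = M + M**2 (w(M) = M**2 + M = M + M**2)
w(188) - Z(J, j) = 188*(1 + 188) - 1*(-216) = 188*189 + 216 = 35532 + 216 = 35748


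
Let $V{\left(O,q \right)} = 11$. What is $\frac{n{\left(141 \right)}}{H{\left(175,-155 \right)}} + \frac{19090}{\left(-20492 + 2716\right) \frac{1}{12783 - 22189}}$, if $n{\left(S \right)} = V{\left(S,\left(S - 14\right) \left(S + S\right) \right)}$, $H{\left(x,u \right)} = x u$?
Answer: $\frac{1217644862991}{120543500} \approx 10101.0$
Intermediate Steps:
$H{\left(x,u \right)} = u x$
$n{\left(S \right)} = 11$
$\frac{n{\left(141 \right)}}{H{\left(175,-155 \right)}} + \frac{19090}{\left(-20492 + 2716\right) \frac{1}{12783 - 22189}} = \frac{11}{\left(-155\right) 175} + \frac{19090}{\left(-20492 + 2716\right) \frac{1}{12783 - 22189}} = \frac{11}{-27125} + \frac{19090}{\left(-17776\right) \frac{1}{-9406}} = 11 \left(- \frac{1}{27125}\right) + \frac{19090}{\left(-17776\right) \left(- \frac{1}{9406}\right)} = - \frac{11}{27125} + \frac{19090}{\frac{8888}{4703}} = - \frac{11}{27125} + 19090 \cdot \frac{4703}{8888} = - \frac{11}{27125} + \frac{44890135}{4444} = \frac{1217644862991}{120543500}$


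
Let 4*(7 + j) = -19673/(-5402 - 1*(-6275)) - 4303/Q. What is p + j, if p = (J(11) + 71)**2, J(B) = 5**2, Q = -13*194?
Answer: 64279289/6984 ≈ 9203.8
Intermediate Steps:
Q = -2522
J(B) = 25
j = -85255/6984 (j = -7 + (-19673/(-5402 - 1*(-6275)) - 4303/(-2522))/4 = -7 + (-19673/(-5402 + 6275) - 4303*(-1/2522))/4 = -7 + (-19673/873 + 331/194)/4 = -7 + (1/4)*(-36367/1746) = -7 - 36367/6984 = -85255/6984 ≈ -12.207)
p = 9216 (p = (25 + 71)**2 = 96**2 = 9216)
p + j = 9216 - 85255/6984 = 64279289/6984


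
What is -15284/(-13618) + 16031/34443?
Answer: 372368485/234522387 ≈ 1.5878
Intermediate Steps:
-15284/(-13618) + 16031/34443 = -15284*(-1/13618) + 16031*(1/34443) = 7642/6809 + 16031/34443 = 372368485/234522387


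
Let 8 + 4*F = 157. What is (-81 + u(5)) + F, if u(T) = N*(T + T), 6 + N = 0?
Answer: -415/4 ≈ -103.75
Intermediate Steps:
N = -6 (N = -6 + 0 = -6)
F = 149/4 (F = -2 + (1/4)*157 = -2 + 157/4 = 149/4 ≈ 37.250)
u(T) = -12*T (u(T) = -6*(T + T) = -12*T)
(-81 + u(5)) + F = (-81 - 12*5) + 149/4 = (-81 - 60) + 149/4 = -141 + 149/4 = -415/4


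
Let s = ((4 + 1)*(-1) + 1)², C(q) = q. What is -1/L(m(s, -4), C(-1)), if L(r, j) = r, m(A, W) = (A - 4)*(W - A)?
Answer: 1/240 ≈ 0.0041667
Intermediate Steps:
s = 16 (s = (5*(-1) + 1)² = (-5 + 1)² = (-4)² = 16)
m(A, W) = (-4 + A)*(W - A)
-1/L(m(s, -4), C(-1)) = -1/(-1*16² - 4*(-4) + 4*16 + 16*(-4)) = -1/(-1*256 + 16 + 64 - 64) = -1/(-256 + 16 + 64 - 64) = -1/(-240) = -1*(-1/240) = 1/240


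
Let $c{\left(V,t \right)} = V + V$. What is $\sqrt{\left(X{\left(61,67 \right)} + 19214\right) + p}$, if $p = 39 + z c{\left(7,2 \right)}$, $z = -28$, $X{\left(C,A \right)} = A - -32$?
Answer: $4 \sqrt{1185} \approx 137.7$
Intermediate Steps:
$X{\left(C,A \right)} = 32 + A$ ($X{\left(C,A \right)} = A + 32 = 32 + A$)
$c{\left(V,t \right)} = 2 V$
$p = -353$ ($p = 39 - 28 \cdot 2 \cdot 7 = 39 - 392 = -353$)
$\sqrt{\left(X{\left(61,67 \right)} + 19214\right) + p} = \sqrt{\left(\left(32 + 67\right) + 19214\right) - 353} = \sqrt{\left(99 + 19214\right) - 353} = \sqrt{19313 - 353} = \sqrt{18960} = 4 \sqrt{1185}$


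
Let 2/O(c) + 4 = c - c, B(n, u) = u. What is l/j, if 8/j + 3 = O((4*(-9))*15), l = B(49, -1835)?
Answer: 12845/16 ≈ 802.81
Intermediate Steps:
l = -1835
O(c) = -½ (O(c) = 2/(-4 + (c - c)) = 2/(-4 + 0) = 2/(-4) = 2*(-¼) = -½)
j = -16/7 (j = 8/(-3 - ½) = 8/(-7/2) = 8*(-2/7) = -16/7 ≈ -2.2857)
l/j = -1835/(-16/7) = -1835*(-7/16) = 12845/16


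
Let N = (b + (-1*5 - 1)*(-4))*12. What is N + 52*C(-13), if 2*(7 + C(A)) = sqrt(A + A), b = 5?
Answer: -16 + 26*I*sqrt(26) ≈ -16.0 + 132.57*I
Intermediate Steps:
C(A) = -7 + sqrt(2)*sqrt(A)/2 (C(A) = -7 + sqrt(A + A)/2 = -7 + sqrt(2*A)/2 = -7 + (sqrt(2)*sqrt(A))/2 = -7 + sqrt(2)*sqrt(A)/2)
N = 348 (N = (5 + (-1*5 - 1)*(-4))*12 = (5 + (-5 - 1)*(-4))*12 = (5 - 6*(-4))*12 = (5 + 24)*12 = 29*12 = 348)
N + 52*C(-13) = 348 + 52*(-7 + sqrt(2)*sqrt(-13)/2) = 348 + 52*(-7 + sqrt(2)*(I*sqrt(13))/2) = 348 + 52*(-7 + I*sqrt(26)/2) = 348 + (-364 + 26*I*sqrt(26)) = -16 + 26*I*sqrt(26)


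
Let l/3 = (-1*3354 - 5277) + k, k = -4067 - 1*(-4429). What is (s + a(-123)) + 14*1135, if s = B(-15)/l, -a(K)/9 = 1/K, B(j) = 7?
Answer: 16161586564/1017087 ≈ 15890.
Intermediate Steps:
k = 362 (k = -4067 + 4429 = 362)
a(K) = -9/K
l = -24807 (l = 3*((-1*3354 - 5277) + 362) = 3*((-3354 - 5277) + 362) = 3*(-8631 + 362) = 3*(-8269) = -24807)
s = -7/24807 (s = 7/(-24807) = 7*(-1/24807) = -7/24807 ≈ -0.00028218)
(s + a(-123)) + 14*1135 = (-7/24807 - 9/(-123)) + 14*1135 = (-7/24807 - 9*(-1/123)) + 15890 = (-7/24807 + 3/41) + 15890 = 74134/1017087 + 15890 = 16161586564/1017087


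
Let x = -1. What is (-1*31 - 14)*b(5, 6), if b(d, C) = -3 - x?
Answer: 90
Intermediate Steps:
b(d, C) = -2 (b(d, C) = -3 - 1*(-1) = -3 + 1 = -2)
(-1*31 - 14)*b(5, 6) = (-1*31 - 14)*(-2) = (-31 - 14)*(-2) = -45*(-2) = 90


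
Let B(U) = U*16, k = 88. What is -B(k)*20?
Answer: -28160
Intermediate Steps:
B(U) = 16*U
-B(k)*20 = -16*88*20 = -1408*20 = -1*28160 = -28160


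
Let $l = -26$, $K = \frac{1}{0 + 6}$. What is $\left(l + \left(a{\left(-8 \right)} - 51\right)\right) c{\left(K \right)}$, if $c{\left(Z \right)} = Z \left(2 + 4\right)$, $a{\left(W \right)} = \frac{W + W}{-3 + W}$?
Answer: $- \frac{831}{11} \approx -75.545$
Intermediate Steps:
$a{\left(W \right)} = \frac{2 W}{-3 + W}$
$K = \frac{1}{6} \approx 0.16667$
$c{\left(Z \right)} = 6 Z$ ($c{\left(Z \right)} = Z 6 = 6 Z$)
$\left(l + \left(a{\left(-8 \right)} - 51\right)\right) c{\left(K \right)} = \left(-26 - \left(51 + \frac{16}{-3 - 8}\right)\right) 6 \cdot \frac{1}{6} = \left(-26 - \left(51 + \frac{16}{-11}\right)\right) 1 = \left(-26 - \left(51 + 16 \left(- \frac{1}{11}\right)\right)\right) 1 = \left(-26 + \left(\frac{16}{11} - 51\right)\right) 1 = \left(-26 - \frac{545}{11}\right) 1 = \left(- \frac{831}{11}\right) 1 = - \frac{831}{11}$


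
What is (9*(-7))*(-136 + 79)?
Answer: 3591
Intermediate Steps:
(9*(-7))*(-136 + 79) = -63*(-57) = 3591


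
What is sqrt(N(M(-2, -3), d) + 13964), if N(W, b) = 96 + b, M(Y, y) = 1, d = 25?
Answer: 3*sqrt(1565) ≈ 118.68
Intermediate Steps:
sqrt(N(M(-2, -3), d) + 13964) = sqrt((96 + 25) + 13964) = sqrt(121 + 13964) = sqrt(14085) = 3*sqrt(1565)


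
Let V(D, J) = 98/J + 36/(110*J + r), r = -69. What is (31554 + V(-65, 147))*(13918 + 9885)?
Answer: 4031131072124/5367 ≈ 7.5110e+8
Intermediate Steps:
V(D, J) = 36/(-69 + 110*J) + 98/J (V(D, J) = 98/J + 36/(110*J - 69) = 98/J + 36/(-69 + 110*J) = 36/(-69 + 110*J) + 98/J)
(31554 + V(-65, 147))*(13918 + 9885) = (31554 + 2*(-3381 + 5408*147)/(147*(-69 + 110*147)))*(13918 + 9885) = (31554 + 2*(1/147)*(-3381 + 794976)/(-69 + 16170))*23803 = (31554 + 2*(1/147)*791595/16101)*23803 = (31554 + 2*(1/147)*(1/16101)*791595)*23803 = (31554 + 3590/5367)*23803 = (169353908/5367)*23803 = 4031131072124/5367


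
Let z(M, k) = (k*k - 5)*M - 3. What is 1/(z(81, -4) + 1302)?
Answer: 1/2190 ≈ 0.00045662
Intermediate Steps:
z(M, k) = -3 + M*(-5 + k**2) (z(M, k) = (k**2 - 5)*M - 3 = (-5 + k**2)*M - 3 = M*(-5 + k**2) - 3 = -3 + M*(-5 + k**2))
1/(z(81, -4) + 1302) = 1/((-3 - 5*81 + 81*(-4)**2) + 1302) = 1/((-3 - 405 + 81*16) + 1302) = 1/((-3 - 405 + 1296) + 1302) = 1/(888 + 1302) = 1/2190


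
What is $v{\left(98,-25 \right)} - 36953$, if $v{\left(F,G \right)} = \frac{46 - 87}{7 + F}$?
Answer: $- \frac{3880106}{105} \approx -36953.0$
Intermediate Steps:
$v{\left(F,G \right)} = - \frac{41}{7 + F}$
$v{\left(98,-25 \right)} - 36953 = - \frac{41}{7 + 98} - 36953 = - \frac{41}{105} - 36953 = - \frac{3880106}{105}$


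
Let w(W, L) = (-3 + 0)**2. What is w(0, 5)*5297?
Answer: 47673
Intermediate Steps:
w(W, L) = 9 (w(W, L) = (-3)**2 = 9)
w(0, 5)*5297 = 9*5297 = 47673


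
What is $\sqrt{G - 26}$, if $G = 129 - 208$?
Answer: $i \sqrt{105} \approx 10.247 i$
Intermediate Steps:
$G = -79$
$\sqrt{G - 26} = \sqrt{-79 - 26} = \sqrt{-105} = i \sqrt{105}$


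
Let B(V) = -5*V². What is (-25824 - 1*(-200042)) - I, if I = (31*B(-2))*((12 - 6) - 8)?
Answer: 172978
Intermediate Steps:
I = 1240 (I = (31*(-5*(-2)²))*((12 - 6) - 8) = (31*(-5*4))*(6 - 8) = (31*(-20))*(-2) = -620*(-2) = 1240)
(-25824 - 1*(-200042)) - I = (-25824 - 1*(-200042)) - 1*1240 = (-25824 + 200042) - 1240 = 174218 - 1240 = 172978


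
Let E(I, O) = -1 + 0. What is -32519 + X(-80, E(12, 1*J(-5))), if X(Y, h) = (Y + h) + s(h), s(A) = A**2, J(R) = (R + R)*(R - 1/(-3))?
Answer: -32599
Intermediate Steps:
J(R) = 2*R*(1/3 + R) (J(R) = (2*R)*(R - 1*(-1/3)) = (2*R)*(R + 1/3) = (2*R)*(1/3 + R) = 2*R*(1/3 + R))
E(I, O) = -1
X(Y, h) = Y + h + h**2 (X(Y, h) = (Y + h) + h**2 = Y + h + h**2)
-32519 + X(-80, E(12, 1*J(-5))) = -32519 + (-80 - 1 + (-1)**2) = -32519 + (-80 - 1 + 1) = -32519 - 80 = -32599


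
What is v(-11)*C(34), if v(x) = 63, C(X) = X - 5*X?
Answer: -8568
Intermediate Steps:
C(X) = -4*X
v(-11)*C(34) = 63*(-4*34) = 63*(-136) = -8568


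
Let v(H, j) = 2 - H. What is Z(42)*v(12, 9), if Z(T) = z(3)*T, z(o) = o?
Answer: -1260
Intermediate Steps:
Z(T) = 3*T
Z(42)*v(12, 9) = (3*42)*(2 - 1*12) = 126*(2 - 12) = 126*(-10) = -1260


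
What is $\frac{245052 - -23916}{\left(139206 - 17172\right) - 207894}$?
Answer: $- \frac{22414}{7155} \approx -3.1326$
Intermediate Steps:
$\frac{245052 - -23916}{\left(139206 - 17172\right) - 207894} = \frac{245052 + 23916}{\left(139206 - 17172\right) - 207894} = \frac{268968}{122034 - 207894} = \frac{268968}{-85860} = 268968 \left(- \frac{1}{85860}\right) = - \frac{22414}{7155}$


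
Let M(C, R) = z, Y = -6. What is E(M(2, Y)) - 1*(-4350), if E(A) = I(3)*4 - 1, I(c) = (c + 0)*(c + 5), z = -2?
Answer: 4445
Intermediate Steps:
M(C, R) = -2
I(c) = c*(5 + c)
E(A) = 95 (E(A) = (3*(5 + 3))*4 - 1 = (3*8)*4 - 1 = 24*4 - 1 = 96 - 1 = 95)
E(M(2, Y)) - 1*(-4350) = 95 - 1*(-4350) = 95 + 4350 = 4445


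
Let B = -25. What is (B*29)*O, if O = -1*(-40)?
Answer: -29000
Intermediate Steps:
O = 40
(B*29)*O = -25*29*40 = -725*40 = -29000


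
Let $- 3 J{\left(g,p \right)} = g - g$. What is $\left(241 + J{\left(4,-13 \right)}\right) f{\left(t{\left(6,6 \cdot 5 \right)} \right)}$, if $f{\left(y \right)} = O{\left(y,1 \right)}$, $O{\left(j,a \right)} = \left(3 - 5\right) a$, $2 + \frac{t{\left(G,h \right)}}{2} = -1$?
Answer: $-482$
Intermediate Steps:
$J{\left(g,p \right)} = 0$ ($J{\left(g,p \right)} = - \frac{g - g}{3} = \left(- \frac{1}{3}\right) 0 = 0$)
$t{\left(G,h \right)} = -6$ ($t{\left(G,h \right)} = -4 + 2 \left(-1\right) = -4 - 2 = -6$)
$O{\left(j,a \right)} = - 2 a$
$f{\left(y \right)} = -2$ ($f{\left(y \right)} = \left(-2\right) 1 = -2$)
$\left(241 + J{\left(4,-13 \right)}\right) f{\left(t{\left(6,6 \cdot 5 \right)} \right)} = \left(241 + 0\right) \left(-2\right) = 241 \left(-2\right) = -482$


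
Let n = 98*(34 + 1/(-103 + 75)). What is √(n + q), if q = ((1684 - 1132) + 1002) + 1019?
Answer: √23606/2 ≈ 76.821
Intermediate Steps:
q = 2573 (q = (552 + 1002) + 1019 = 1554 + 1019 = 2573)
n = 6657/2 (n = 98*(34 + 1/(-28)) = 98*(34 - 1/28) = 98*(951/28) = 6657/2 ≈ 3328.5)
√(n + q) = √(6657/2 + 2573) = √(11803/2) = √23606/2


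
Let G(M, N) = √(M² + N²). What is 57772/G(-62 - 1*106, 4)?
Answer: 14443*√1765/1765 ≈ 343.78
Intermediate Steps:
57772/G(-62 - 1*106, 4) = 57772/(√((-62 - 1*106)² + 4²)) = 57772/(√((-62 - 106)² + 16)) = 57772/(√((-168)² + 16)) = 57772/(√(28224 + 16)) = 57772/(√28240) = 57772/((4*√1765)) = 57772*(√1765/7060) = 14443*√1765/1765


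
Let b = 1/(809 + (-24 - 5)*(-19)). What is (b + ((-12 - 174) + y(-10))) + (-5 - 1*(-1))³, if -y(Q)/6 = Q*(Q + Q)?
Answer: -1971999/1360 ≈ -1450.0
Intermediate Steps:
y(Q) = -12*Q² (y(Q) = -6*Q*(Q + Q) = -6*Q*2*Q = -12*Q²)
b = 1/1360 (b = 1/(809 - 29*(-19)) = 1/(809 + 551) = 1/1360 ≈ 0.00073529)
(b + ((-12 - 174) + y(-10))) + (-5 - 1*(-1))³ = (1/1360 + ((-12 - 174) - 12*(-10)²)) + (-5 - 1*(-1))³ = (1/1360 + (-186 - 12*100)) + (-5 + 1)³ = (1/1360 + (-186 - 1200)) + (-4)³ = (1/1360 - 1386) - 64 = -1884959/1360 - 64 = -1971999/1360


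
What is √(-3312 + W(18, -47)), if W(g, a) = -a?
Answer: I*√3265 ≈ 57.14*I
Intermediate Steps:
√(-3312 + W(18, -47)) = √(-3312 - 1*(-47)) = √(-3312 + 47) = √(-3265) = I*√3265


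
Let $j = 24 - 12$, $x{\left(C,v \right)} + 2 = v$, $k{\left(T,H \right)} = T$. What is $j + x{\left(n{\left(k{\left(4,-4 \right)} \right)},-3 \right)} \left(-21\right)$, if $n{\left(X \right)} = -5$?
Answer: $117$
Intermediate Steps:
$x{\left(C,v \right)} = -2 + v$
$j = 12$
$j + x{\left(n{\left(k{\left(4,-4 \right)} \right)},-3 \right)} \left(-21\right) = 12 + \left(-2 - 3\right) \left(-21\right) = 12 - -105 = 12 + 105 = 117$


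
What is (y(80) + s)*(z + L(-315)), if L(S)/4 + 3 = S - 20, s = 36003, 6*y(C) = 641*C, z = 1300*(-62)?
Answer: -10952802848/3 ≈ -3.6509e+9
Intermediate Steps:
z = -80600
y(C) = 641*C/6 (y(C) = (641*C)/6 = 641*C/6)
L(S) = -92 + 4*S (L(S) = -12 + 4*(S - 20) = -12 + 4*(-20 + S) = -12 + (-80 + 4*S) = -92 + 4*S)
(y(80) + s)*(z + L(-315)) = ((641/6)*80 + 36003)*(-80600 + (-92 + 4*(-315))) = (25640/3 + 36003)*(-80600 + (-92 - 1260)) = 133649*(-80600 - 1352)/3 = (133649/3)*(-81952) = -10952802848/3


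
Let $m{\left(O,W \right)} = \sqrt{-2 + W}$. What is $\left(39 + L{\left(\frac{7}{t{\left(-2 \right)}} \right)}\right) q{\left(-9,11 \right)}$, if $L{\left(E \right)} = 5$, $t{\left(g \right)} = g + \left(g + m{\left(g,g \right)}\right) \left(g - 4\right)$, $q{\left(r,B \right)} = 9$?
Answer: $396$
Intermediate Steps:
$t{\left(g \right)} = g + \left(-4 + g\right) \left(g + \sqrt{-2 + g}\right)$ ($t{\left(g \right)} = g + \left(g + \sqrt{-2 + g}\right) \left(g - 4\right) = g + \left(g + \sqrt{-2 + g}\right) \left(-4 + g\right) = g + \left(-4 + g\right) \left(g + \sqrt{-2 + g}\right)$)
$\left(39 + L{\left(\frac{7}{t{\left(-2 \right)}} \right)}\right) q{\left(-9,11 \right)} = \left(39 + 5\right) 9 = 44 \cdot 9 = 396$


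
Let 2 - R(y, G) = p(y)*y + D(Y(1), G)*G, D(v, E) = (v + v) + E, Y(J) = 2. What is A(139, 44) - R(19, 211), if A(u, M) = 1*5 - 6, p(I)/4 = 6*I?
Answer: 54026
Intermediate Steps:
D(v, E) = E + 2*v (D(v, E) = 2*v + E = E + 2*v)
p(I) = 24*I (p(I) = 4*(6*I) = 24*I)
A(u, M) = -1 (A(u, M) = 5 - 6 = -1)
R(y, G) = 2 - 24*y² - G*(4 + G) (R(y, G) = 2 - ((24*y)*y + (G + 2*2)*G) = 2 - (24*y² + (G + 4)*G) = 2 - (24*y² + (4 + G)*G) = 2 - (24*y² + G*(4 + G)) = 2 + (-24*y² - G*(4 + G)) = 2 - 24*y² - G*(4 + G))
A(139, 44) - R(19, 211) = -1 - (2 - 24*19² - 1*211*(4 + 211)) = -1 - (2 - 24*361 - 1*211*215) = -1 - (2 - 8664 - 45365) = -1 - 1*(-54027) = -1 + 54027 = 54026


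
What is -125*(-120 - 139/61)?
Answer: 932375/61 ≈ 15285.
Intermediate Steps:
-125*(-120 - 139/61) = -125*(-7459/61) = 932375/61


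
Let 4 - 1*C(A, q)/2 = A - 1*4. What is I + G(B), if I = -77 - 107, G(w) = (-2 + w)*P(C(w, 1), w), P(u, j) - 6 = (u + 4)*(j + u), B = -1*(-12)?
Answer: -284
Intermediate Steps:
B = 12
C(A, q) = 16 - 2*A (C(A, q) = 8 - 2*(A - 1*4) = 8 - 2*(A - 4) = 8 - 2*(-4 + A) = 8 + (8 - 2*A) = 16 - 2*A)
P(u, j) = 6 + (4 + u)*(j + u) (P(u, j) = 6 + (u + 4)*(j + u) = 6 + (4 + u)*(j + u))
G(w) = (-2 + w)*(70 + (16 - 2*w)**2 - 4*w + w*(16 - 2*w)) (G(w) = (-2 + w)*(6 + (16 - 2*w)**2 + 4*w + 4*(16 - 2*w) + w*(16 - 2*w)) = (-2 + w)*(6 + (16 - 2*w)**2 + 4*w + (64 - 8*w) + w*(16 - 2*w)) = (-2 + w)*(70 + (16 - 2*w)**2 - 4*w + w*(16 - 2*w)))
I = -184
I + G(B) = -184 + (-652 - 56*12**2 + 2*12**3 + 430*12) = -184 + (-652 - 56*144 + 2*1728 + 5160) = -184 + (-652 - 8064 + 3456 + 5160) = -184 - 100 = -284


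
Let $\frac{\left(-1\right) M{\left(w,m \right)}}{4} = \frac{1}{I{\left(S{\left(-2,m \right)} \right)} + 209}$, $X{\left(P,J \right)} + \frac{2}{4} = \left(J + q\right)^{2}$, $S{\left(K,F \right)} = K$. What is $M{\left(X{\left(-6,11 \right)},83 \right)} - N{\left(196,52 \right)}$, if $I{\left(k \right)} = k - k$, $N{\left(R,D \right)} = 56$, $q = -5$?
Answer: $- \frac{11708}{209} \approx -56.019$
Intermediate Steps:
$I{\left(k \right)} = 0$
$X{\left(P,J \right)} = - \frac{1}{2} + \left(-5 + J\right)^{2}$ ($X{\left(P,J \right)} = - \frac{1}{2} + \left(J - 5\right)^{2} = - \frac{1}{2} + \left(-5 + J\right)^{2}$)
$M{\left(w,m \right)} = - \frac{4}{209}$ ($M{\left(w,m \right)} = - \frac{4}{0 + 209} = - \frac{4}{209}$)
$M{\left(X{\left(-6,11 \right)},83 \right)} - N{\left(196,52 \right)} = - \frac{4}{209} - 56 = - \frac{11708}{209}$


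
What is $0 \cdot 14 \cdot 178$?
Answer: $0$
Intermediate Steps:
$0 \cdot 14 \cdot 178 = 0 \cdot 178 = 0$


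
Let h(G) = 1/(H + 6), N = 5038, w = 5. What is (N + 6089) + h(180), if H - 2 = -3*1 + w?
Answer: 111271/10 ≈ 11127.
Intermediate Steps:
H = 4 (H = 2 + (-3*1 + 5) = 2 + (-3 + 5) = 2 + 2 = 4)
h(G) = ⅒ (h(G) = 1/(4 + 6) = 1/10 = ⅒)
(N + 6089) + h(180) = (5038 + 6089) + ⅒ = 11127 + ⅒ = 111271/10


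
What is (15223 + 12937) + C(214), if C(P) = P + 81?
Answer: 28455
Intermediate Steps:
C(P) = 81 + P
(15223 + 12937) + C(214) = (15223 + 12937) + (81 + 214) = 28160 + 295 = 28455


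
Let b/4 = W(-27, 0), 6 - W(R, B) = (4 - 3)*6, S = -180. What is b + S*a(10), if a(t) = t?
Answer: -1800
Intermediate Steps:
W(R, B) = 0 (W(R, B) = 6 - (4 - 3)*6 = 6 - 6 = 0)
b = 0 (b = 4*0 = 0)
b + S*a(10) = 0 - 180*10 = 0 - 1800 = -1800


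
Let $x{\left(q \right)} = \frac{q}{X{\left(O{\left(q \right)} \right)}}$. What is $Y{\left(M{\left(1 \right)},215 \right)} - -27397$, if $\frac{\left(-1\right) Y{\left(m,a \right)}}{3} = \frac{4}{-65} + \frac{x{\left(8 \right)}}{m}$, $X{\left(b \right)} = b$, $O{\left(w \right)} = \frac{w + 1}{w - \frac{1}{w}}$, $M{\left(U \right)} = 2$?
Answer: $\frac{3560269}{130} \approx 27387.0$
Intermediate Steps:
$O{\left(w \right)} = \frac{1 + w}{w - \frac{1}{w}}$
$x{\left(q \right)} = -1 + q$ ($x{\left(q \right)} = \frac{q}{q \frac{1}{-1 + q}} = q \frac{-1 + q}{q} = -1 + q$)
$Y{\left(m,a \right)} = \frac{12}{65} - \frac{21}{m}$ ($Y{\left(m,a \right)} = - 3 \left(\frac{4}{-65} + \frac{-1 + 8}{m}\right) = - 3 \left(4 \left(- \frac{1}{65}\right) + \frac{7}{m}\right) = - 3 \left(- \frac{4}{65} + \frac{7}{m}\right) = \frac{12}{65} - \frac{21}{m}$)
$Y{\left(M{\left(1 \right)},215 \right)} - -27397 = \left(\frac{12}{65} - \frac{21}{2}\right) - -27397 = \left(\frac{12}{65} - \frac{21}{2}\right) + 27397 = - \frac{1341}{130} + 27397 = \frac{3560269}{130}$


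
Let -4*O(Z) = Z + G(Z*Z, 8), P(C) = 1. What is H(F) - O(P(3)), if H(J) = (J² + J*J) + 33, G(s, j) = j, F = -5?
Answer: 341/4 ≈ 85.250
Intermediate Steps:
H(J) = 33 + 2*J² (H(J) = (J² + J²) + 33 = 2*J² + 33 = 33 + 2*J²)
O(Z) = -2 - Z/4 (O(Z) = -(Z + 8)/4 = -(8 + Z)/4 = -2 - Z/4)
H(F) - O(P(3)) = (33 + 2*(-5)²) - (-2 - ¼*1) = (33 + 2*25) - (-2 - ¼) = (33 + 50) - 1*(-9/4) = 83 + 9/4 = 341/4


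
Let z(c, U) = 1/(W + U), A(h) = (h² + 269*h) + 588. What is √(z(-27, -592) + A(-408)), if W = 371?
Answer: √2798589079/221 ≈ 239.37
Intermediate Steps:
A(h) = 588 + h² + 269*h
z(c, U) = 1/(371 + U)
√(z(-27, -592) + A(-408)) = √(1/(371 - 592) + (588 + (-408)² + 269*(-408))) = √(1/(-221) + (588 + 166464 - 109752)) = √(-1/221 + 57300) = √(12663299/221) = √2798589079/221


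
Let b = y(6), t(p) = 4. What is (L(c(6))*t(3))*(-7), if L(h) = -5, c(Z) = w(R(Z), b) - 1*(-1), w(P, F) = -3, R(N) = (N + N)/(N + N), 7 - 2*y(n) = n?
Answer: 140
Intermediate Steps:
y(n) = 7/2 - n/2
R(N) = 1 (R(N) = (2*N)/((2*N)) = (2*N)*(1/(2*N)) = 1)
b = ½ (b = 7/2 - ½*6 = 7/2 - 3 = ½ ≈ 0.50000)
c(Z) = -2 (c(Z) = -3 - 1*(-1) = -3 + 1 = -2)
(L(c(6))*t(3))*(-7) = -5*4*(-7) = -20*(-7) = 140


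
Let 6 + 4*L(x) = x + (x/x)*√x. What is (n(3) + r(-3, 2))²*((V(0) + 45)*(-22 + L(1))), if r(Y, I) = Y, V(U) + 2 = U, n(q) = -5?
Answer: -63296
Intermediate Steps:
V(U) = -2 + U
L(x) = -3/2 + x/4 + √x/4 (L(x) = -3/2 + (x + (x/x)*√x)/4 = -3/2 + (x + 1*√x)/4 = -3/2 + (x + √x)/4 = -3/2 + (x/4 + √x/4) = -3/2 + x/4 + √x/4)
(n(3) + r(-3, 2))²*((V(0) + 45)*(-22 + L(1))) = (-5 - 3)²*(((-2 + 0) + 45)*(-22 + (-3/2 + (¼)*1 + √1/4))) = (-8)²*((-2 + 45)*(-22 + (-3/2 + ¼ + (¼)*1))) = 64*(43*(-22 + (-3/2 + ¼ + ¼))) = 64*(43*(-22 - 1)) = 64*(43*(-23)) = 64*(-989) = -63296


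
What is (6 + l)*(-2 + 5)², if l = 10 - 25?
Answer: -81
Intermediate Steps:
l = -15
(6 + l)*(-2 + 5)² = (6 - 15)*(-2 + 5)² = -9*3² = -9*9 = -81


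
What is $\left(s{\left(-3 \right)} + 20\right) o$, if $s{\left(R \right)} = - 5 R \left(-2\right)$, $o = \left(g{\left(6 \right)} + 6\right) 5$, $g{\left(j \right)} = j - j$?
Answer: $-300$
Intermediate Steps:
$g{\left(j \right)} = 0$
$o = 30$ ($o = \left(0 + 6\right) 5 = 6 \cdot 5 = 30$)
$s{\left(R \right)} = 10 R$
$\left(s{\left(-3 \right)} + 20\right) o = \left(10 \left(-3\right) + 20\right) 30 = \left(-30 + 20\right) 30 = \left(-10\right) 30 = -300$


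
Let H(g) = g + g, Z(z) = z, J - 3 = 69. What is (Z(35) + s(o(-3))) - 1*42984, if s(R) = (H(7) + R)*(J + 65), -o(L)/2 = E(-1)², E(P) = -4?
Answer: -45415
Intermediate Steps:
J = 72 (J = 3 + 69 = 72)
H(g) = 2*g
o(L) = -32 (o(L) = -2*(-4)² = -2*16 = -32)
s(R) = 1918 + 137*R (s(R) = (2*7 + R)*(72 + 65) = (14 + R)*137 = 1918 + 137*R)
(Z(35) + s(o(-3))) - 1*42984 = (35 + (1918 + 137*(-32))) - 1*42984 = (35 + (1918 - 4384)) - 42984 = (35 - 2466) - 42984 = -2431 - 42984 = -45415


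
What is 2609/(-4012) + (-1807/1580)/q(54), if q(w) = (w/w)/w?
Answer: -98901289/1584740 ≈ -62.409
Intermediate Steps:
q(w) = 1/w
2609/(-4012) + (-1807/1580)/q(54) = 2609/(-4012) + (-1807/1580)/(1/54) = 2609*(-1/4012) + (-1807*1/1580)/(1/54) = -2609/4012 - 1807/1580*54 = -2609/4012 - 48789/790 = -98901289/1584740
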